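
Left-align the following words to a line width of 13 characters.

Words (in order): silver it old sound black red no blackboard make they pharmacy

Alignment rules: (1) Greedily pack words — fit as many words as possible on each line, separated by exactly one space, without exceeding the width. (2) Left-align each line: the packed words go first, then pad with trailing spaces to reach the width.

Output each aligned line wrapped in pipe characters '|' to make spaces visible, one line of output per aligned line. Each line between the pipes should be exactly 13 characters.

Answer: |silver it old|
|sound black  |
|red no       |
|blackboard   |
|make they    |
|pharmacy     |

Derivation:
Line 1: ['silver', 'it', 'old'] (min_width=13, slack=0)
Line 2: ['sound', 'black'] (min_width=11, slack=2)
Line 3: ['red', 'no'] (min_width=6, slack=7)
Line 4: ['blackboard'] (min_width=10, slack=3)
Line 5: ['make', 'they'] (min_width=9, slack=4)
Line 6: ['pharmacy'] (min_width=8, slack=5)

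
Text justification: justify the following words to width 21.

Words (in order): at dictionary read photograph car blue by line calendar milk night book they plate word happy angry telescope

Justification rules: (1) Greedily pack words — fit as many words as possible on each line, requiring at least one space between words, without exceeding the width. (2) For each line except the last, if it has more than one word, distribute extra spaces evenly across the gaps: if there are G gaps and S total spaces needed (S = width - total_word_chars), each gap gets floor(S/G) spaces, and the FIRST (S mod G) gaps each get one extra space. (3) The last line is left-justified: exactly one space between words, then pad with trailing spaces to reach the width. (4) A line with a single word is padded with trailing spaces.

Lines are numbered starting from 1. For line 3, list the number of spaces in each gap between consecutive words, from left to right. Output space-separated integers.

Line 1: ['at', 'dictionary', 'read'] (min_width=18, slack=3)
Line 2: ['photograph', 'car', 'blue'] (min_width=19, slack=2)
Line 3: ['by', 'line', 'calendar', 'milk'] (min_width=21, slack=0)
Line 4: ['night', 'book', 'they', 'plate'] (min_width=21, slack=0)
Line 5: ['word', 'happy', 'angry'] (min_width=16, slack=5)
Line 6: ['telescope'] (min_width=9, slack=12)

Answer: 1 1 1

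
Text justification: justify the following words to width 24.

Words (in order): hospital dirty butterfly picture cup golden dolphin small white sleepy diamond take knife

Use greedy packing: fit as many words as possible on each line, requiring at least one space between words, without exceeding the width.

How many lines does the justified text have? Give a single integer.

Answer: 5

Derivation:
Line 1: ['hospital', 'dirty', 'butterfly'] (min_width=24, slack=0)
Line 2: ['picture', 'cup', 'golden'] (min_width=18, slack=6)
Line 3: ['dolphin', 'small', 'white'] (min_width=19, slack=5)
Line 4: ['sleepy', 'diamond', 'take'] (min_width=19, slack=5)
Line 5: ['knife'] (min_width=5, slack=19)
Total lines: 5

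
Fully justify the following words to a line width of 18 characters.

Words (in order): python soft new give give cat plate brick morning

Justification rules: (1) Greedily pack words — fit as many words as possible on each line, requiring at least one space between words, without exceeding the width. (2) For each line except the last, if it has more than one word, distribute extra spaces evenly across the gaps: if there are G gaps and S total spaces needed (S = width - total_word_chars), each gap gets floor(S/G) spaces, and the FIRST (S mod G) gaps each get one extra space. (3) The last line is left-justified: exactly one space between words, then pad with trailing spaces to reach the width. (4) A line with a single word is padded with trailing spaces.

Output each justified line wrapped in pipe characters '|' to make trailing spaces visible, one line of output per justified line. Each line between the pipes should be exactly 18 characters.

Answer: |python   soft  new|
|give    give   cat|
|plate        brick|
|morning           |

Derivation:
Line 1: ['python', 'soft', 'new'] (min_width=15, slack=3)
Line 2: ['give', 'give', 'cat'] (min_width=13, slack=5)
Line 3: ['plate', 'brick'] (min_width=11, slack=7)
Line 4: ['morning'] (min_width=7, slack=11)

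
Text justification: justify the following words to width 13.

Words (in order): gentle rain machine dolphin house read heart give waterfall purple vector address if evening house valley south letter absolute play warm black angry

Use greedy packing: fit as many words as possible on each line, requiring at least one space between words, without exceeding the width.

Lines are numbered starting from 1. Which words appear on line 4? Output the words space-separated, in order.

Line 1: ['gentle', 'rain'] (min_width=11, slack=2)
Line 2: ['machine'] (min_width=7, slack=6)
Line 3: ['dolphin', 'house'] (min_width=13, slack=0)
Line 4: ['read', 'heart'] (min_width=10, slack=3)
Line 5: ['give'] (min_width=4, slack=9)
Line 6: ['waterfall'] (min_width=9, slack=4)
Line 7: ['purple', 'vector'] (min_width=13, slack=0)
Line 8: ['address', 'if'] (min_width=10, slack=3)
Line 9: ['evening', 'house'] (min_width=13, slack=0)
Line 10: ['valley', 'south'] (min_width=12, slack=1)
Line 11: ['letter'] (min_width=6, slack=7)
Line 12: ['absolute', 'play'] (min_width=13, slack=0)
Line 13: ['warm', 'black'] (min_width=10, slack=3)
Line 14: ['angry'] (min_width=5, slack=8)

Answer: read heart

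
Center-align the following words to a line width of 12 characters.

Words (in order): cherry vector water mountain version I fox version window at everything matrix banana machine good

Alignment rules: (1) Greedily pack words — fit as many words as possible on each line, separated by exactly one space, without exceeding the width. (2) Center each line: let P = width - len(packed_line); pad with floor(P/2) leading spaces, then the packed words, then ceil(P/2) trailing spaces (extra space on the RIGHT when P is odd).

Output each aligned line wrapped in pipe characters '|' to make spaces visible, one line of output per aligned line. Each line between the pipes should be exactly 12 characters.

Line 1: ['cherry'] (min_width=6, slack=6)
Line 2: ['vector', 'water'] (min_width=12, slack=0)
Line 3: ['mountain'] (min_width=8, slack=4)
Line 4: ['version', 'I'] (min_width=9, slack=3)
Line 5: ['fox', 'version'] (min_width=11, slack=1)
Line 6: ['window', 'at'] (min_width=9, slack=3)
Line 7: ['everything'] (min_width=10, slack=2)
Line 8: ['matrix'] (min_width=6, slack=6)
Line 9: ['banana'] (min_width=6, slack=6)
Line 10: ['machine', 'good'] (min_width=12, slack=0)

Answer: |   cherry   |
|vector water|
|  mountain  |
| version I  |
|fox version |
| window at  |
| everything |
|   matrix   |
|   banana   |
|machine good|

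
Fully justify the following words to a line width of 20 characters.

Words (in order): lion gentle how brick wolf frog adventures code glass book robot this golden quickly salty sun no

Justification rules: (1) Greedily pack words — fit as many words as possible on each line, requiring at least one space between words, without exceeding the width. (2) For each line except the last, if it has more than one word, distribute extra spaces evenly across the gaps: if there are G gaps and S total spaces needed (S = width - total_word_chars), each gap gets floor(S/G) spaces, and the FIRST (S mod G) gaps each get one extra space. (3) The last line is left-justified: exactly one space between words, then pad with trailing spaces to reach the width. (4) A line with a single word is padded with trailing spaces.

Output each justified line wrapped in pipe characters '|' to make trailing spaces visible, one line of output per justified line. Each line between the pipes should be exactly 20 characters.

Line 1: ['lion', 'gentle', 'how'] (min_width=15, slack=5)
Line 2: ['brick', 'wolf', 'frog'] (min_width=15, slack=5)
Line 3: ['adventures', 'code'] (min_width=15, slack=5)
Line 4: ['glass', 'book', 'robot'] (min_width=16, slack=4)
Line 5: ['this', 'golden', 'quickly'] (min_width=19, slack=1)
Line 6: ['salty', 'sun', 'no'] (min_width=12, slack=8)

Answer: |lion    gentle   how|
|brick    wolf   frog|
|adventures      code|
|glass   book   robot|
|this  golden quickly|
|salty sun no        |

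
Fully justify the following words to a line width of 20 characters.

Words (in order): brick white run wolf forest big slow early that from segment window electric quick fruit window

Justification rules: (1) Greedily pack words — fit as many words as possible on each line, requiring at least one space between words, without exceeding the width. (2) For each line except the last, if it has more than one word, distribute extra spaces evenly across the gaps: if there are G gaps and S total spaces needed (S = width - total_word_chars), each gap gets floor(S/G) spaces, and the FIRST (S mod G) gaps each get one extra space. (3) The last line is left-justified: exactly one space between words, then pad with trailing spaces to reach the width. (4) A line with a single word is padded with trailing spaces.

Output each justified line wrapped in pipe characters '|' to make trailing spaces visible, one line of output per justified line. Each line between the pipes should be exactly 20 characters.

Line 1: ['brick', 'white', 'run', 'wolf'] (min_width=20, slack=0)
Line 2: ['forest', 'big', 'slow'] (min_width=15, slack=5)
Line 3: ['early', 'that', 'from'] (min_width=15, slack=5)
Line 4: ['segment', 'window'] (min_width=14, slack=6)
Line 5: ['electric', 'quick', 'fruit'] (min_width=20, slack=0)
Line 6: ['window'] (min_width=6, slack=14)

Answer: |brick white run wolf|
|forest    big   slow|
|early    that   from|
|segment       window|
|electric quick fruit|
|window              |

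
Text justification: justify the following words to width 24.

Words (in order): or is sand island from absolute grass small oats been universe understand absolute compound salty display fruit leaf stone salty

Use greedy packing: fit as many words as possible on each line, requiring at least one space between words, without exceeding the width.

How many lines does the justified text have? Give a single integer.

Line 1: ['or', 'is', 'sand', 'island', 'from'] (min_width=22, slack=2)
Line 2: ['absolute', 'grass', 'small'] (min_width=20, slack=4)
Line 3: ['oats', 'been', 'universe'] (min_width=18, slack=6)
Line 4: ['understand', 'absolute'] (min_width=19, slack=5)
Line 5: ['compound', 'salty', 'display'] (min_width=22, slack=2)
Line 6: ['fruit', 'leaf', 'stone', 'salty'] (min_width=22, slack=2)
Total lines: 6

Answer: 6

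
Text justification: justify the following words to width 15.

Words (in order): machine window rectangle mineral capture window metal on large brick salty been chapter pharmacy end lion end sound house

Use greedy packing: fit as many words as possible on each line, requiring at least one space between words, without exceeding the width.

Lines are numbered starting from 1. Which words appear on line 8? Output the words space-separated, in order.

Line 1: ['machine', 'window'] (min_width=14, slack=1)
Line 2: ['rectangle'] (min_width=9, slack=6)
Line 3: ['mineral', 'capture'] (min_width=15, slack=0)
Line 4: ['window', 'metal', 'on'] (min_width=15, slack=0)
Line 5: ['large', 'brick'] (min_width=11, slack=4)
Line 6: ['salty', 'been'] (min_width=10, slack=5)
Line 7: ['chapter'] (min_width=7, slack=8)
Line 8: ['pharmacy', 'end'] (min_width=12, slack=3)
Line 9: ['lion', 'end', 'sound'] (min_width=14, slack=1)
Line 10: ['house'] (min_width=5, slack=10)

Answer: pharmacy end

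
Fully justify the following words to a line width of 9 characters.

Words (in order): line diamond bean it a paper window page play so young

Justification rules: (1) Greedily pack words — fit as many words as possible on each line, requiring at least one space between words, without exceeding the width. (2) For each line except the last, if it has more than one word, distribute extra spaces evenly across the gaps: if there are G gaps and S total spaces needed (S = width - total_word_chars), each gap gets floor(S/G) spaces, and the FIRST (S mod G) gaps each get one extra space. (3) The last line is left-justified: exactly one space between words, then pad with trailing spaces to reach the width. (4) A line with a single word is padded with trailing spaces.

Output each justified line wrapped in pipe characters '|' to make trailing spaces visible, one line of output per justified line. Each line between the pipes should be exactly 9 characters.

Answer: |line     |
|diamond  |
|bean it a|
|paper    |
|window   |
|page play|
|so young |

Derivation:
Line 1: ['line'] (min_width=4, slack=5)
Line 2: ['diamond'] (min_width=7, slack=2)
Line 3: ['bean', 'it', 'a'] (min_width=9, slack=0)
Line 4: ['paper'] (min_width=5, slack=4)
Line 5: ['window'] (min_width=6, slack=3)
Line 6: ['page', 'play'] (min_width=9, slack=0)
Line 7: ['so', 'young'] (min_width=8, slack=1)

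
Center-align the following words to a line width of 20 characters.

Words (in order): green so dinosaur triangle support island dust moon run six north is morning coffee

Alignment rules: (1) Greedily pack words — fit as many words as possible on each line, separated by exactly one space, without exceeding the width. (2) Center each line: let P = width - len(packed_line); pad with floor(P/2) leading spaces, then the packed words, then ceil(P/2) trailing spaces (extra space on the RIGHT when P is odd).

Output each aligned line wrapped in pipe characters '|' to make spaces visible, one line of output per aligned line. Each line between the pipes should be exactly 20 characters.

Answer: | green so dinosaur  |
|  triangle support  |
|island dust moon run|
|six north is morning|
|       coffee       |

Derivation:
Line 1: ['green', 'so', 'dinosaur'] (min_width=17, slack=3)
Line 2: ['triangle', 'support'] (min_width=16, slack=4)
Line 3: ['island', 'dust', 'moon', 'run'] (min_width=20, slack=0)
Line 4: ['six', 'north', 'is', 'morning'] (min_width=20, slack=0)
Line 5: ['coffee'] (min_width=6, slack=14)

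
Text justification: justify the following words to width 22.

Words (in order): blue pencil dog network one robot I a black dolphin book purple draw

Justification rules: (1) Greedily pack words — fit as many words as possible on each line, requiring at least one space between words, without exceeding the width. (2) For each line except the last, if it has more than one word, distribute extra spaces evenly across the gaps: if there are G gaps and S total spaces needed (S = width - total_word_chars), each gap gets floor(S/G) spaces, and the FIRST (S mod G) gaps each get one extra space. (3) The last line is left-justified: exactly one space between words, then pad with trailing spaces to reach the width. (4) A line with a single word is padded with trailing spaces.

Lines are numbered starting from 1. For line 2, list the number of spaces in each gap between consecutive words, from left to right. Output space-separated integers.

Line 1: ['blue', 'pencil', 'dog'] (min_width=15, slack=7)
Line 2: ['network', 'one', 'robot', 'I', 'a'] (min_width=21, slack=1)
Line 3: ['black', 'dolphin', 'book'] (min_width=18, slack=4)
Line 4: ['purple', 'draw'] (min_width=11, slack=11)

Answer: 2 1 1 1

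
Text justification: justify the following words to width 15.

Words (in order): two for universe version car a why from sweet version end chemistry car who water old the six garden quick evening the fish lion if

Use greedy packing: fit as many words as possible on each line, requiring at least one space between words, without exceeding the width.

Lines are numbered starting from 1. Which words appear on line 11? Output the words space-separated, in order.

Answer: if

Derivation:
Line 1: ['two', 'for'] (min_width=7, slack=8)
Line 2: ['universe'] (min_width=8, slack=7)
Line 3: ['version', 'car', 'a'] (min_width=13, slack=2)
Line 4: ['why', 'from', 'sweet'] (min_width=14, slack=1)
Line 5: ['version', 'end'] (min_width=11, slack=4)
Line 6: ['chemistry', 'car'] (min_width=13, slack=2)
Line 7: ['who', 'water', 'old'] (min_width=13, slack=2)
Line 8: ['the', 'six', 'garden'] (min_width=14, slack=1)
Line 9: ['quick', 'evening'] (min_width=13, slack=2)
Line 10: ['the', 'fish', 'lion'] (min_width=13, slack=2)
Line 11: ['if'] (min_width=2, slack=13)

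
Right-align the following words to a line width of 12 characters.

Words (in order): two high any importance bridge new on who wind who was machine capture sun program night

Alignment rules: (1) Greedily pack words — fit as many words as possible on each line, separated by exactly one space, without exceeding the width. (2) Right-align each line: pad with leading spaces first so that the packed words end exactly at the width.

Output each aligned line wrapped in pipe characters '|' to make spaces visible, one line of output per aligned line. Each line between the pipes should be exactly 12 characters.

Line 1: ['two', 'high', 'any'] (min_width=12, slack=0)
Line 2: ['importance'] (min_width=10, slack=2)
Line 3: ['bridge', 'new'] (min_width=10, slack=2)
Line 4: ['on', 'who', 'wind'] (min_width=11, slack=1)
Line 5: ['who', 'was'] (min_width=7, slack=5)
Line 6: ['machine'] (min_width=7, slack=5)
Line 7: ['capture', 'sun'] (min_width=11, slack=1)
Line 8: ['program'] (min_width=7, slack=5)
Line 9: ['night'] (min_width=5, slack=7)

Answer: |two high any|
|  importance|
|  bridge new|
| on who wind|
|     who was|
|     machine|
| capture sun|
|     program|
|       night|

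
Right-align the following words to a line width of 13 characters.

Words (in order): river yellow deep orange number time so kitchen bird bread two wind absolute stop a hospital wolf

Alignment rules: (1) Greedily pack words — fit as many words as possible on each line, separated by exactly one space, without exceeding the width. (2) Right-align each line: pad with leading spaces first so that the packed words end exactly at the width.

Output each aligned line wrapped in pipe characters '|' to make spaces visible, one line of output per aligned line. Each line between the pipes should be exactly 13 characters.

Answer: | river yellow|
|  deep orange|
|  number time|
|   so kitchen|
|   bird bread|
|     two wind|
|absolute stop|
|   a hospital|
|         wolf|

Derivation:
Line 1: ['river', 'yellow'] (min_width=12, slack=1)
Line 2: ['deep', 'orange'] (min_width=11, slack=2)
Line 3: ['number', 'time'] (min_width=11, slack=2)
Line 4: ['so', 'kitchen'] (min_width=10, slack=3)
Line 5: ['bird', 'bread'] (min_width=10, slack=3)
Line 6: ['two', 'wind'] (min_width=8, slack=5)
Line 7: ['absolute', 'stop'] (min_width=13, slack=0)
Line 8: ['a', 'hospital'] (min_width=10, slack=3)
Line 9: ['wolf'] (min_width=4, slack=9)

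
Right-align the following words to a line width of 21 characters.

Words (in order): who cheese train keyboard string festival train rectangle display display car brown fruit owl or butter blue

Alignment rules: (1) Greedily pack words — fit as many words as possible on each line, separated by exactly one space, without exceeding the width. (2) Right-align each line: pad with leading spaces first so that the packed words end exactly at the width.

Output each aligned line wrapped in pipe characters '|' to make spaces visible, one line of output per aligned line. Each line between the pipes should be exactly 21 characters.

Answer: |     who cheese train|
|      keyboard string|
|       festival train|
|    rectangle display|
|    display car brown|
|  fruit owl or butter|
|                 blue|

Derivation:
Line 1: ['who', 'cheese', 'train'] (min_width=16, slack=5)
Line 2: ['keyboard', 'string'] (min_width=15, slack=6)
Line 3: ['festival', 'train'] (min_width=14, slack=7)
Line 4: ['rectangle', 'display'] (min_width=17, slack=4)
Line 5: ['display', 'car', 'brown'] (min_width=17, slack=4)
Line 6: ['fruit', 'owl', 'or', 'butter'] (min_width=19, slack=2)
Line 7: ['blue'] (min_width=4, slack=17)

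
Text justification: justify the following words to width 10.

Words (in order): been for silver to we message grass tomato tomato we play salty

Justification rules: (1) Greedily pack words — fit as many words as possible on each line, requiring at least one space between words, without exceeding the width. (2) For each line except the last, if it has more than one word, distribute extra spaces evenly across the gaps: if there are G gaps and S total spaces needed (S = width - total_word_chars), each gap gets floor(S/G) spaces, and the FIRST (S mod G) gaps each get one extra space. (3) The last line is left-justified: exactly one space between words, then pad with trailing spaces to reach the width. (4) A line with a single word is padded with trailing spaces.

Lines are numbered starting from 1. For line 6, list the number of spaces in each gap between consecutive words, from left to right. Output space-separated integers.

Line 1: ['been', 'for'] (min_width=8, slack=2)
Line 2: ['silver', 'to'] (min_width=9, slack=1)
Line 3: ['we', 'message'] (min_width=10, slack=0)
Line 4: ['grass'] (min_width=5, slack=5)
Line 5: ['tomato'] (min_width=6, slack=4)
Line 6: ['tomato', 'we'] (min_width=9, slack=1)
Line 7: ['play', 'salty'] (min_width=10, slack=0)

Answer: 2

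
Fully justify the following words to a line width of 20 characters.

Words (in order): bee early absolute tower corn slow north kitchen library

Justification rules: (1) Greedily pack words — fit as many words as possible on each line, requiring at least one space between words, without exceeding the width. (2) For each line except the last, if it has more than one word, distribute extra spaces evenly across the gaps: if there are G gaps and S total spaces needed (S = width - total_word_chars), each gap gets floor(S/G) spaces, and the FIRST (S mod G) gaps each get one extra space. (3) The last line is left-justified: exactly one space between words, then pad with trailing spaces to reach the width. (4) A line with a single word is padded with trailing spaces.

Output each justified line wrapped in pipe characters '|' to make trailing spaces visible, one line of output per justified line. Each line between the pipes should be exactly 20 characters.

Answer: |bee  early  absolute|
|tower    corn   slow|
|north        kitchen|
|library             |

Derivation:
Line 1: ['bee', 'early', 'absolute'] (min_width=18, slack=2)
Line 2: ['tower', 'corn', 'slow'] (min_width=15, slack=5)
Line 3: ['north', 'kitchen'] (min_width=13, slack=7)
Line 4: ['library'] (min_width=7, slack=13)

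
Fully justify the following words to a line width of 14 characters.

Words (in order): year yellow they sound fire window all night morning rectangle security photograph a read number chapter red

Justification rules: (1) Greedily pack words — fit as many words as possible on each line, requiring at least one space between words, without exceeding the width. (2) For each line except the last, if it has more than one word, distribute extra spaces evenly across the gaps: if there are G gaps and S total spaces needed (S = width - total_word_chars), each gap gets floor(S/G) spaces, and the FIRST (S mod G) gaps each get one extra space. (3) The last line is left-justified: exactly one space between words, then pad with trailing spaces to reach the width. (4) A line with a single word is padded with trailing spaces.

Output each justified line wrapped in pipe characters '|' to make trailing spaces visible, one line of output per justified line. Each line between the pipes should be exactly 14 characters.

Answer: |year    yellow|
|they     sound|
|fire    window|
|all      night|
|morning       |
|rectangle     |
|security      |
|photograph   a|
|read    number|
|chapter red   |

Derivation:
Line 1: ['year', 'yellow'] (min_width=11, slack=3)
Line 2: ['they', 'sound'] (min_width=10, slack=4)
Line 3: ['fire', 'window'] (min_width=11, slack=3)
Line 4: ['all', 'night'] (min_width=9, slack=5)
Line 5: ['morning'] (min_width=7, slack=7)
Line 6: ['rectangle'] (min_width=9, slack=5)
Line 7: ['security'] (min_width=8, slack=6)
Line 8: ['photograph', 'a'] (min_width=12, slack=2)
Line 9: ['read', 'number'] (min_width=11, slack=3)
Line 10: ['chapter', 'red'] (min_width=11, slack=3)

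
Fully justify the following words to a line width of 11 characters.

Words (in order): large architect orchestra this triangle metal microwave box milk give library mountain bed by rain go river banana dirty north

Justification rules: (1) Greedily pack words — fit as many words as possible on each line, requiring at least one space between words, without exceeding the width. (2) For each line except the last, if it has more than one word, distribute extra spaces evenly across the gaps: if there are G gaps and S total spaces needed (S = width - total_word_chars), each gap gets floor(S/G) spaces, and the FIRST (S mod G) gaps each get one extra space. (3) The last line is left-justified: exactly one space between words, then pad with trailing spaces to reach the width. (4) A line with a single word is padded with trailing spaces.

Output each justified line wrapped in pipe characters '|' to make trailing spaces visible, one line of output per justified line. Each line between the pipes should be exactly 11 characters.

Answer: |large      |
|architect  |
|orchestra  |
|this       |
|triangle   |
|metal      |
|microwave  |
|box    milk|
|give       |
|library    |
|mountain   |
|bed by rain|
|go    river|
|banana     |
|dirty north|

Derivation:
Line 1: ['large'] (min_width=5, slack=6)
Line 2: ['architect'] (min_width=9, slack=2)
Line 3: ['orchestra'] (min_width=9, slack=2)
Line 4: ['this'] (min_width=4, slack=7)
Line 5: ['triangle'] (min_width=8, slack=3)
Line 6: ['metal'] (min_width=5, slack=6)
Line 7: ['microwave'] (min_width=9, slack=2)
Line 8: ['box', 'milk'] (min_width=8, slack=3)
Line 9: ['give'] (min_width=4, slack=7)
Line 10: ['library'] (min_width=7, slack=4)
Line 11: ['mountain'] (min_width=8, slack=3)
Line 12: ['bed', 'by', 'rain'] (min_width=11, slack=0)
Line 13: ['go', 'river'] (min_width=8, slack=3)
Line 14: ['banana'] (min_width=6, slack=5)
Line 15: ['dirty', 'north'] (min_width=11, slack=0)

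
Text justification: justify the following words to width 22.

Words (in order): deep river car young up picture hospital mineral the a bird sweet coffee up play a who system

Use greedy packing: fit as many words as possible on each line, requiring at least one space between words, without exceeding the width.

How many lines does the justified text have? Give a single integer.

Line 1: ['deep', 'river', 'car', 'young'] (min_width=20, slack=2)
Line 2: ['up', 'picture', 'hospital'] (min_width=19, slack=3)
Line 3: ['mineral', 'the', 'a', 'bird'] (min_width=18, slack=4)
Line 4: ['sweet', 'coffee', 'up', 'play', 'a'] (min_width=22, slack=0)
Line 5: ['who', 'system'] (min_width=10, slack=12)
Total lines: 5

Answer: 5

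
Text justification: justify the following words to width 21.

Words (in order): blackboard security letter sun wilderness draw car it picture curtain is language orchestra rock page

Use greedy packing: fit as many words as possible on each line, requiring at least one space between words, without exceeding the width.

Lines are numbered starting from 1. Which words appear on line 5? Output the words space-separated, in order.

Answer: orchestra rock page

Derivation:
Line 1: ['blackboard', 'security'] (min_width=19, slack=2)
Line 2: ['letter', 'sun', 'wilderness'] (min_width=21, slack=0)
Line 3: ['draw', 'car', 'it', 'picture'] (min_width=19, slack=2)
Line 4: ['curtain', 'is', 'language'] (min_width=19, slack=2)
Line 5: ['orchestra', 'rock', 'page'] (min_width=19, slack=2)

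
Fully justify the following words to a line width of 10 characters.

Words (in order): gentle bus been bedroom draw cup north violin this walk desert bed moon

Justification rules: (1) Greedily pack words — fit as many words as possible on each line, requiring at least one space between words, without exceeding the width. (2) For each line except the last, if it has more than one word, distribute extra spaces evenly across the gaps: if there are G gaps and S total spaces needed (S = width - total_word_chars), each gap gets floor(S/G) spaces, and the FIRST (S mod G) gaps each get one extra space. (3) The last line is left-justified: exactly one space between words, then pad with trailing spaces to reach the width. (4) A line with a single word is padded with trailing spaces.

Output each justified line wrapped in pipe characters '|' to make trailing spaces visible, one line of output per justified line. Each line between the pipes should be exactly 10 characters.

Answer: |gentle bus|
|been      |
|bedroom   |
|draw   cup|
|north     |
|violin    |
|this  walk|
|desert bed|
|moon      |

Derivation:
Line 1: ['gentle', 'bus'] (min_width=10, slack=0)
Line 2: ['been'] (min_width=4, slack=6)
Line 3: ['bedroom'] (min_width=7, slack=3)
Line 4: ['draw', 'cup'] (min_width=8, slack=2)
Line 5: ['north'] (min_width=5, slack=5)
Line 6: ['violin'] (min_width=6, slack=4)
Line 7: ['this', 'walk'] (min_width=9, slack=1)
Line 8: ['desert', 'bed'] (min_width=10, slack=0)
Line 9: ['moon'] (min_width=4, slack=6)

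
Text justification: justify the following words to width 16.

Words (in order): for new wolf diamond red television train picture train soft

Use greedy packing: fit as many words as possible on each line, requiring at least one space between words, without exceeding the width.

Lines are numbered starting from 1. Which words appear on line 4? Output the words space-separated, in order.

Answer: picture train

Derivation:
Line 1: ['for', 'new', 'wolf'] (min_width=12, slack=4)
Line 2: ['diamond', 'red'] (min_width=11, slack=5)
Line 3: ['television', 'train'] (min_width=16, slack=0)
Line 4: ['picture', 'train'] (min_width=13, slack=3)
Line 5: ['soft'] (min_width=4, slack=12)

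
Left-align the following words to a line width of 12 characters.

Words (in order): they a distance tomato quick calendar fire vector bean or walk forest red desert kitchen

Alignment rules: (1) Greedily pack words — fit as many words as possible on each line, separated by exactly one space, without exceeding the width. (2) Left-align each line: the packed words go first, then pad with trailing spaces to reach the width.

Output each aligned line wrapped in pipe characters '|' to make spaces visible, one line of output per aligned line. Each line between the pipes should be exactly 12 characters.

Answer: |they a      |
|distance    |
|tomato quick|
|calendar    |
|fire vector |
|bean or walk|
|forest red  |
|desert      |
|kitchen     |

Derivation:
Line 1: ['they', 'a'] (min_width=6, slack=6)
Line 2: ['distance'] (min_width=8, slack=4)
Line 3: ['tomato', 'quick'] (min_width=12, slack=0)
Line 4: ['calendar'] (min_width=8, slack=4)
Line 5: ['fire', 'vector'] (min_width=11, slack=1)
Line 6: ['bean', 'or', 'walk'] (min_width=12, slack=0)
Line 7: ['forest', 'red'] (min_width=10, slack=2)
Line 8: ['desert'] (min_width=6, slack=6)
Line 9: ['kitchen'] (min_width=7, slack=5)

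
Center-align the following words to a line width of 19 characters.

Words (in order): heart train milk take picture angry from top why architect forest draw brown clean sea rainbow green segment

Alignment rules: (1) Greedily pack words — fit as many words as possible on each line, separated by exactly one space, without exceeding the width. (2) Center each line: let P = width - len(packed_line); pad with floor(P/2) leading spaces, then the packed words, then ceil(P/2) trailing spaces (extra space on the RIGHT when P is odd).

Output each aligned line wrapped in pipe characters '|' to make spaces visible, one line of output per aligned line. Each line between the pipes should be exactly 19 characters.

Line 1: ['heart', 'train', 'milk'] (min_width=16, slack=3)
Line 2: ['take', 'picture', 'angry'] (min_width=18, slack=1)
Line 3: ['from', 'top', 'why'] (min_width=12, slack=7)
Line 4: ['architect', 'forest'] (min_width=16, slack=3)
Line 5: ['draw', 'brown', 'clean'] (min_width=16, slack=3)
Line 6: ['sea', 'rainbow', 'green'] (min_width=17, slack=2)
Line 7: ['segment'] (min_width=7, slack=12)

Answer: | heart train milk  |
|take picture angry |
|   from top why    |
| architect forest  |
| draw brown clean  |
| sea rainbow green |
|      segment      |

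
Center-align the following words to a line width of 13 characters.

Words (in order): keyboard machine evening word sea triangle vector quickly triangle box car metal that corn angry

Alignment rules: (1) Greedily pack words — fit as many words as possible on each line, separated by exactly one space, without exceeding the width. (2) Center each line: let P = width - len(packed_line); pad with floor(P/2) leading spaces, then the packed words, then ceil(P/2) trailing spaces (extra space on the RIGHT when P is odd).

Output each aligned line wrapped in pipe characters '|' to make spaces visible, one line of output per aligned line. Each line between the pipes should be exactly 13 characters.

Answer: |  keyboard   |
|   machine   |
|evening word |
|sea triangle |
|   vector    |
|   quickly   |
|triangle box |
|  car metal  |
|  that corn  |
|    angry    |

Derivation:
Line 1: ['keyboard'] (min_width=8, slack=5)
Line 2: ['machine'] (min_width=7, slack=6)
Line 3: ['evening', 'word'] (min_width=12, slack=1)
Line 4: ['sea', 'triangle'] (min_width=12, slack=1)
Line 5: ['vector'] (min_width=6, slack=7)
Line 6: ['quickly'] (min_width=7, slack=6)
Line 7: ['triangle', 'box'] (min_width=12, slack=1)
Line 8: ['car', 'metal'] (min_width=9, slack=4)
Line 9: ['that', 'corn'] (min_width=9, slack=4)
Line 10: ['angry'] (min_width=5, slack=8)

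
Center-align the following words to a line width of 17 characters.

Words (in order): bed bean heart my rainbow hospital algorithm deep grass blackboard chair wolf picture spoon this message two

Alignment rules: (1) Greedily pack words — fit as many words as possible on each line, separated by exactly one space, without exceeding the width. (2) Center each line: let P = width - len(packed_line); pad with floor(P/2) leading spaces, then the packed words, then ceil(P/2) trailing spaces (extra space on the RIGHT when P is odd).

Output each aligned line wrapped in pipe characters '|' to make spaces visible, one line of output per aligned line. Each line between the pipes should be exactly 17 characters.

Line 1: ['bed', 'bean', 'heart', 'my'] (min_width=17, slack=0)
Line 2: ['rainbow', 'hospital'] (min_width=16, slack=1)
Line 3: ['algorithm', 'deep'] (min_width=14, slack=3)
Line 4: ['grass', 'blackboard'] (min_width=16, slack=1)
Line 5: ['chair', 'wolf'] (min_width=10, slack=7)
Line 6: ['picture', 'spoon'] (min_width=13, slack=4)
Line 7: ['this', 'message', 'two'] (min_width=16, slack=1)

Answer: |bed bean heart my|
|rainbow hospital |
| algorithm deep  |
|grass blackboard |
|   chair wolf    |
|  picture spoon  |
|this message two |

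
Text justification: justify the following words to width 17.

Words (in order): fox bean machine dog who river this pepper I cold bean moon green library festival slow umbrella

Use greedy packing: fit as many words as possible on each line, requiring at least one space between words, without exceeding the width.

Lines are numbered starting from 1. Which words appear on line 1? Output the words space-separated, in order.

Answer: fox bean machine

Derivation:
Line 1: ['fox', 'bean', 'machine'] (min_width=16, slack=1)
Line 2: ['dog', 'who', 'river'] (min_width=13, slack=4)
Line 3: ['this', 'pepper', 'I'] (min_width=13, slack=4)
Line 4: ['cold', 'bean', 'moon'] (min_width=14, slack=3)
Line 5: ['green', 'library'] (min_width=13, slack=4)
Line 6: ['festival', 'slow'] (min_width=13, slack=4)
Line 7: ['umbrella'] (min_width=8, slack=9)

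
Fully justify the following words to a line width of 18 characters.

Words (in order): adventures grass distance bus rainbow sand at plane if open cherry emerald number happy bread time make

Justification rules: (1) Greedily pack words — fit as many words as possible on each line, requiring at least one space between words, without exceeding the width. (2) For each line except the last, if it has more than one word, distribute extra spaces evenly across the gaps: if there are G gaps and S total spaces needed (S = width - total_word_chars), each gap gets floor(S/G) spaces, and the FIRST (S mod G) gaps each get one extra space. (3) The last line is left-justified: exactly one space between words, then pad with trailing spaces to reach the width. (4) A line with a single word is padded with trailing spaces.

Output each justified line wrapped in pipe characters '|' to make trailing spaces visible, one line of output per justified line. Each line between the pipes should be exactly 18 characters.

Answer: |adventures   grass|
|distance       bus|
|rainbow   sand  at|
|plane    if   open|
|cherry     emerald|
|number happy bread|
|time make         |

Derivation:
Line 1: ['adventures', 'grass'] (min_width=16, slack=2)
Line 2: ['distance', 'bus'] (min_width=12, slack=6)
Line 3: ['rainbow', 'sand', 'at'] (min_width=15, slack=3)
Line 4: ['plane', 'if', 'open'] (min_width=13, slack=5)
Line 5: ['cherry', 'emerald'] (min_width=14, slack=4)
Line 6: ['number', 'happy', 'bread'] (min_width=18, slack=0)
Line 7: ['time', 'make'] (min_width=9, slack=9)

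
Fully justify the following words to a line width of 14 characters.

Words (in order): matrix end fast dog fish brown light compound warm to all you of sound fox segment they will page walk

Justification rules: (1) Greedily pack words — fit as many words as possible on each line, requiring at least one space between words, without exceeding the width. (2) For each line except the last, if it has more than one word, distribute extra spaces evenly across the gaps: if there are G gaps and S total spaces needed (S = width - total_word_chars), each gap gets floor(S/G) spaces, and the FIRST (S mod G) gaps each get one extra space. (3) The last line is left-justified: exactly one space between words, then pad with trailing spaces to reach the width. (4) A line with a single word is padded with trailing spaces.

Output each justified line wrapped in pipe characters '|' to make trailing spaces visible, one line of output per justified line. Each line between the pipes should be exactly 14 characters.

Answer: |matrix     end|
|fast  dog fish|
|brown    light|
|compound  warm|
|to  all you of|
|sound      fox|
|segment   they|
|will page walk|

Derivation:
Line 1: ['matrix', 'end'] (min_width=10, slack=4)
Line 2: ['fast', 'dog', 'fish'] (min_width=13, slack=1)
Line 3: ['brown', 'light'] (min_width=11, slack=3)
Line 4: ['compound', 'warm'] (min_width=13, slack=1)
Line 5: ['to', 'all', 'you', 'of'] (min_width=13, slack=1)
Line 6: ['sound', 'fox'] (min_width=9, slack=5)
Line 7: ['segment', 'they'] (min_width=12, slack=2)
Line 8: ['will', 'page', 'walk'] (min_width=14, slack=0)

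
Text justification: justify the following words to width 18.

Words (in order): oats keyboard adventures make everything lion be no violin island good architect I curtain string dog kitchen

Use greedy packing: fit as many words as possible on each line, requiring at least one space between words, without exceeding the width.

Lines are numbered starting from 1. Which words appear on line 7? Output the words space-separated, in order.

Line 1: ['oats', 'keyboard'] (min_width=13, slack=5)
Line 2: ['adventures', 'make'] (min_width=15, slack=3)
Line 3: ['everything', 'lion', 'be'] (min_width=18, slack=0)
Line 4: ['no', 'violin', 'island'] (min_width=16, slack=2)
Line 5: ['good', 'architect', 'I'] (min_width=16, slack=2)
Line 6: ['curtain', 'string', 'dog'] (min_width=18, slack=0)
Line 7: ['kitchen'] (min_width=7, slack=11)

Answer: kitchen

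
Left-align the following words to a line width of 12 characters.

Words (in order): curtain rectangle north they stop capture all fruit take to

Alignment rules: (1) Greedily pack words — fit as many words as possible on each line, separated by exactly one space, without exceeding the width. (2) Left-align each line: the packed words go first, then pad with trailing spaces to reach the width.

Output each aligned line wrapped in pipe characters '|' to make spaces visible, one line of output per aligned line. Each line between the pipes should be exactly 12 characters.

Line 1: ['curtain'] (min_width=7, slack=5)
Line 2: ['rectangle'] (min_width=9, slack=3)
Line 3: ['north', 'they'] (min_width=10, slack=2)
Line 4: ['stop', 'capture'] (min_width=12, slack=0)
Line 5: ['all', 'fruit'] (min_width=9, slack=3)
Line 6: ['take', 'to'] (min_width=7, slack=5)

Answer: |curtain     |
|rectangle   |
|north they  |
|stop capture|
|all fruit   |
|take to     |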